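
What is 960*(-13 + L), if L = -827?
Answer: -806400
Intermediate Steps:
960*(-13 + L) = 960*(-13 - 827) = 960*(-840) = -806400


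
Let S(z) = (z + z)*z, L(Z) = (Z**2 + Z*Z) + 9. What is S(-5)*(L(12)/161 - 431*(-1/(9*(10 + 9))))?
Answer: 6008900/27531 ≈ 218.26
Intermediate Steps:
L(Z) = 9 + 2*Z**2 (L(Z) = (Z**2 + Z**2) + 9 = 2*Z**2 + 9 = 9 + 2*Z**2)
S(z) = 2*z**2 (S(z) = (2*z)*z = 2*z**2)
S(-5)*(L(12)/161 - 431*(-1/(9*(10 + 9)))) = (2*(-5)**2)*((9 + 2*12**2)/161 - 431*(-1/(9*(10 + 9)))) = (2*25)*((9 + 2*144)*(1/161) - 431/((-9*19))) = 50*((9 + 288)*(1/161) - 431/(-171)) = 50*(297*(1/161) - 431*(-1/171)) = 50*(297/161 + 431/171) = 50*(120178/27531) = 6008900/27531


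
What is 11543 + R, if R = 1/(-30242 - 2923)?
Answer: 382823594/33165 ≈ 11543.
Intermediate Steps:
R = -1/33165 (R = 1/(-33165) = -1/33165 ≈ -3.0152e-5)
11543 + R = 11543 - 1/33165 = 382823594/33165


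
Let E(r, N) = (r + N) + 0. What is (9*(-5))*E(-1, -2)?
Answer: 135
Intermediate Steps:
E(r, N) = N + r (E(r, N) = (N + r) + 0 = N + r)
(9*(-5))*E(-1, -2) = (9*(-5))*(-2 - 1) = -45*(-3) = 135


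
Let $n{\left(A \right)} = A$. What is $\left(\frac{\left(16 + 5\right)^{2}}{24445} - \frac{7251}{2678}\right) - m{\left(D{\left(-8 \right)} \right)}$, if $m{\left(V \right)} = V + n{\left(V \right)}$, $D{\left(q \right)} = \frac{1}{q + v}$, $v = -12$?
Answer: $- \frac{84761663}{32731855} \approx -2.5896$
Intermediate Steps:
$D{\left(q \right)} = \frac{1}{-12 + q}$ ($D{\left(q \right)} = \frac{1}{q - 12} = \frac{1}{-12 + q}$)
$m{\left(V \right)} = 2 V$ ($m{\left(V \right)} = V + V = 2 V$)
$\left(\frac{\left(16 + 5\right)^{2}}{24445} - \frac{7251}{2678}\right) - m{\left(D{\left(-8 \right)} \right)} = \left(\frac{\left(16 + 5\right)^{2}}{24445} - \frac{7251}{2678}\right) - \frac{2}{-12 - 8} = \left(21^{2} \cdot \frac{1}{24445} - \frac{7251}{2678}\right) - \frac{2}{-20} = \left(441 \cdot \frac{1}{24445} - \frac{7251}{2678}\right) - 2 \left(- \frac{1}{20}\right) = \left(\frac{441}{24445} - \frac{7251}{2678}\right) - - \frac{1}{10} = - \frac{176069697}{65463710} + \frac{1}{10} = - \frac{84761663}{32731855}$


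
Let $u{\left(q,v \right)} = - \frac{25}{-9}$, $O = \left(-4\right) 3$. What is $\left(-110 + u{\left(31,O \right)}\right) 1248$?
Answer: $- \frac{401440}{3} \approx -1.3381 \cdot 10^{5}$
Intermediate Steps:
$O = -12$
$u{\left(q,v \right)} = \frac{25}{9}$ ($u{\left(q,v \right)} = \left(-25\right) \left(- \frac{1}{9}\right) = \frac{25}{9}$)
$\left(-110 + u{\left(31,O \right)}\right) 1248 = \left(-110 + \frac{25}{9}\right) 1248 = \left(- \frac{965}{9}\right) 1248 = - \frac{401440}{3}$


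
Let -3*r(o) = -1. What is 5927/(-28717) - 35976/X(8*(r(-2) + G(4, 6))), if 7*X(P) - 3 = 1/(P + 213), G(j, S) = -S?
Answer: -21652585192/258453 ≈ -83778.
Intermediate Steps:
r(o) = ⅓ (r(o) = -⅓*(-1) = ⅓)
X(P) = 3/7 + 1/(7*(213 + P)) (X(P) = 3/7 + 1/(7*(P + 213)) = 3/7 + 1/(7*(213 + P)))
5927/(-28717) - 35976/X(8*(r(-2) + G(4, 6))) = 5927/(-28717) - 35976*7*(213 + 8*(⅓ - 1*6))/(640 + 3*(8*(⅓ - 1*6))) = 5927*(-1/28717) - 35976*7*(213 + 8*(⅓ - 6))/(640 + 3*(8*(⅓ - 6))) = -5927/28717 - 35976*7*(213 + 8*(-17/3))/(640 + 3*(8*(-17/3))) = -5927/28717 - 35976*7*(213 - 136/3)/(640 + 3*(-136/3)) = -5927/28717 - 35976*3521/(3*(640 - 136)) = -5927/28717 - 35976/((⅐)*(3/503)*504) = -5927/28717 - 35976/216/503 = -5927/28717 - 35976*503/216 = -5927/28717 - 753997/9 = -21652585192/258453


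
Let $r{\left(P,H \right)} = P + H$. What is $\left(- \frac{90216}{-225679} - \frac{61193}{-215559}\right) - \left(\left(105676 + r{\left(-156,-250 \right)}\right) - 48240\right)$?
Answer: $- \frac{2774313112318039}{48647139561} \approx -57029.0$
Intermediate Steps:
$r{\left(P,H \right)} = H + P$
$\left(- \frac{90216}{-225679} - \frac{61193}{-215559}\right) - \left(\left(105676 + r{\left(-156,-250 \right)}\right) - 48240\right) = \left(- \frac{90216}{-225679} - \frac{61193}{-215559}\right) - \left(\left(105676 - 406\right) - 48240\right) = \left(\left(-90216\right) \left(- \frac{1}{225679}\right) - - \frac{61193}{215559}\right) - \left(\left(105676 - 406\right) - 48240\right) = \left(\frac{90216}{225679} + \frac{61193}{215559}\right) - \left(105270 - 48240\right) = \frac{33256845791}{48647139561} - 57030 = - \frac{2774313112318039}{48647139561}$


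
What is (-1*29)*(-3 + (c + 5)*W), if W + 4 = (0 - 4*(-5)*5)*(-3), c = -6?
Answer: -8729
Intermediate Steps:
W = -304 (W = -4 + (0 - 4*(-5)*5)*(-3) = -4 + (0 + 20*5)*(-3) = -4 + (0 + 100)*(-3) = -4 + 100*(-3) = -4 - 300 = -304)
(-1*29)*(-3 + (c + 5)*W) = (-1*29)*(-3 + (-6 + 5)*(-304)) = -29*(-3 - 1*(-304)) = -29*(-3 + 304) = -29*301 = -8729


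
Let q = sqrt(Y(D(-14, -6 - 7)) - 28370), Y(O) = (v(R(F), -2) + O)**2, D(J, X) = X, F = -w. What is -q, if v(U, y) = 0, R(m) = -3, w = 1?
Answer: -I*sqrt(28201) ≈ -167.93*I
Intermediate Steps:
F = -1 (F = -1*1 = -1)
Y(O) = O**2 (Y(O) = (0 + O)**2 = O**2)
q = I*sqrt(28201) (q = sqrt((-6 - 7)**2 - 28370) = sqrt((-13)**2 - 28370) = sqrt(169 - 28370) = sqrt(-28201) = I*sqrt(28201) ≈ 167.93*I)
-q = -I*sqrt(28201)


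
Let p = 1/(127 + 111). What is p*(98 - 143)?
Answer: -45/238 ≈ -0.18908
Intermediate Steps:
p = 1/238 ≈ 0.0042017
p*(98 - 143) = (98 - 143)/238 = (1/238)*(-45) = -45/238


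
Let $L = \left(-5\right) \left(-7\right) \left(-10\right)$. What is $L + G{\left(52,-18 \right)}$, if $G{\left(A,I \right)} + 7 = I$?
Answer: $-375$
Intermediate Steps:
$G{\left(A,I \right)} = -7 + I$
$L = -350$ ($L = 35 \left(-10\right) = -350$)
$L + G{\left(52,-18 \right)} = -350 - 25 = -375$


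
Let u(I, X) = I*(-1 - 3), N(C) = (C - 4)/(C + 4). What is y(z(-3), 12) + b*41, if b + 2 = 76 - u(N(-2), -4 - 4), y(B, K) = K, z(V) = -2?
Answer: 2554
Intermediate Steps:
N(C) = (-4 + C)/(4 + C)
u(I, X) = -4*I (u(I, X) = I*(-4) = -4*I)
b = 62 (b = -2 + (76 - (-4)*(-4 - 2)/(4 - 2)) = -2 + (76 - (-4)*-6/2) = -2 + (76 - (-4)*(½)*(-6)) = -2 + (76 - (-4)*(-3)) = -2 + (76 - 1*12) = -2 + (76 - 12) = -2 + 64 = 62)
y(z(-3), 12) + b*41 = 12 + 62*41 = 12 + 2542 = 2554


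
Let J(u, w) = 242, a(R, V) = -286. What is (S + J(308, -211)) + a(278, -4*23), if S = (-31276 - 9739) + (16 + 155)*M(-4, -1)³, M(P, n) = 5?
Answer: -19684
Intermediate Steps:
S = -19640 (S = (-31276 - 9739) + (16 + 155)*5³ = -41015 + 171*125 = -41015 + 21375 = -19640)
(S + J(308, -211)) + a(278, -4*23) = (-19640 + 242) - 286 = -19398 - 286 = -19684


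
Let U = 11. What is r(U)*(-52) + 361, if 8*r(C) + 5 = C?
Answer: 322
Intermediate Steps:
r(C) = -5/8 + C/8
r(U)*(-52) + 361 = (-5/8 + (⅛)*11)*(-52) + 361 = (-5/8 + 11/8)*(-52) + 361 = (¾)*(-52) + 361 = -39 + 361 = 322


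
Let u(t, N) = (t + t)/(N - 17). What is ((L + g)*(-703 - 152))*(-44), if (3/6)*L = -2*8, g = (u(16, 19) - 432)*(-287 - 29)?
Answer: 4944170880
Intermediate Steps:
u(t, N) = 2*t/(-17 + N) (u(t, N) = (2*t)/(-17 + N) = 2*t/(-17 + N))
g = 131456 (g = (2*16/(-17 + 19) - 432)*(-287 - 29) = (2*16/2 - 432)*(-316) = (2*16*(½) - 432)*(-316) = (16 - 432)*(-316) = -416*(-316) = 131456)
L = -32 (L = 2*(-2*8) = 2*(-16) = -32)
((L + g)*(-703 - 152))*(-44) = ((-32 + 131456)*(-703 - 152))*(-44) = (131424*(-855))*(-44) = -112367520*(-44) = 4944170880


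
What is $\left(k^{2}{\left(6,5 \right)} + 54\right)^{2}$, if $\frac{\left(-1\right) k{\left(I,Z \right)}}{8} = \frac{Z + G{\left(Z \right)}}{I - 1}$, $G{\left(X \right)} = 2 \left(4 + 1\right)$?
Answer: $396900$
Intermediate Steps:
$G{\left(X \right)} = 10$ ($G{\left(X \right)} = 2 \cdot 5 = 10$)
$k{\left(I,Z \right)} = - \frac{8 \left(10 + Z\right)}{-1 + I}$ ($k{\left(I,Z \right)} = - 8 \frac{Z + 10}{I - 1} = - 8 \frac{10 + Z}{-1 + I} = - \frac{8 \left(10 + Z\right)}{-1 + I}$)
$\left(k^{2}{\left(6,5 \right)} + 54\right)^{2} = \left(\left(\frac{8 \left(-10 - 5\right)}{-1 + 6}\right)^{2} + 54\right)^{2} = \left(\left(\frac{8 \left(-10 - 5\right)}{5}\right)^{2} + 54\right)^{2} = \left(\left(8 \cdot \frac{1}{5} \left(-15\right)\right)^{2} + 54\right)^{2} = \left(\left(-24\right)^{2} + 54\right)^{2} = \left(576 + 54\right)^{2} = 630^{2} = 396900$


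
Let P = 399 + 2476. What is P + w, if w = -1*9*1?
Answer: 2866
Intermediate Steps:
P = 2875
w = -9 (w = -9*1 = -9)
P + w = 2875 - 9 = 2866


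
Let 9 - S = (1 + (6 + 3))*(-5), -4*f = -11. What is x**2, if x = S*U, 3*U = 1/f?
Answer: 55696/1089 ≈ 51.144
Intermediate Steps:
f = 11/4 (f = -1/4*(-11) = 11/4 ≈ 2.7500)
U = 4/33 (U = 1/(3*(11/4)) = (1/3)*(4/11) = 4/33 ≈ 0.12121)
S = 59 (S = 9 - (1 + (6 + 3))*(-5) = 9 - (1 + 9)*(-5) = 9 - 10*(-5) = 9 - 1*(-50) = 9 + 50 = 59)
x = 236/33 (x = 59*(4/33) = 236/33 ≈ 7.1515)
x**2 = (236/33)**2 = 55696/1089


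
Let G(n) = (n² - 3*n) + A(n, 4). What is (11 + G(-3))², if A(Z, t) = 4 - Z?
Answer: 1296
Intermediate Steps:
G(n) = 4 + n² - 4*n (G(n) = (n² - 3*n) + (4 - n) = 4 + n² - 4*n)
(11 + G(-3))² = (11 + (4 + (-3)² - 4*(-3)))² = (11 + (4 + 9 + 12))² = (11 + 25)² = 36² = 1296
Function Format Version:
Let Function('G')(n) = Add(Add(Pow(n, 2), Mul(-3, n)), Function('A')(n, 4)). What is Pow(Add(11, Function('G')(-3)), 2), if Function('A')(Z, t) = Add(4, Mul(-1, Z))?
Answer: 1296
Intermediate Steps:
Function('G')(n) = Add(4, Pow(n, 2), Mul(-4, n)) (Function('G')(n) = Add(Add(Pow(n, 2), Mul(-3, n)), Add(4, Mul(-1, n))) = Add(4, Pow(n, 2), Mul(-4, n)))
Pow(Add(11, Function('G')(-3)), 2) = Pow(Add(11, Add(4, Pow(-3, 2), Mul(-4, -3))), 2) = Pow(Add(11, Add(4, 9, 12)), 2) = Pow(Add(11, 25), 2) = Pow(36, 2) = 1296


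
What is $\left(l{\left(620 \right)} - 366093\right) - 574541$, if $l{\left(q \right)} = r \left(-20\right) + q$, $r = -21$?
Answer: $-939594$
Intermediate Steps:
$l{\left(q \right)} = 420 + q$ ($l{\left(q \right)} = \left(-21\right) \left(-20\right) + q = 420 + q$)
$\left(l{\left(620 \right)} - 366093\right) - 574541 = \left(\left(420 + 620\right) - 366093\right) - 574541 = \left(1040 - 366093\right) - 574541 = -365053 - 574541 = -939594$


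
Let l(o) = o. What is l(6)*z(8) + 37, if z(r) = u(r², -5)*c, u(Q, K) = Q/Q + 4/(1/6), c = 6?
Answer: 937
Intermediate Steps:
u(Q, K) = 25 (u(Q, K) = 1 + 4/(⅙) = 1 + 4*6 = 1 + 24 = 25)
z(r) = 150 (z(r) = 25*6 = 150)
l(6)*z(8) + 37 = 6*150 + 37 = 900 + 37 = 937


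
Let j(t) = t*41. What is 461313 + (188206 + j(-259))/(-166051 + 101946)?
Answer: 29572292278/64105 ≈ 4.6131e+5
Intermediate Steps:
j(t) = 41*t
461313 + (188206 + j(-259))/(-166051 + 101946) = 461313 + (188206 + 41*(-259))/(-166051 + 101946) = 461313 + (188206 - 10619)/(-64105) = 461313 + 177587*(-1/64105) = 461313 - 177587/64105 = 29572292278/64105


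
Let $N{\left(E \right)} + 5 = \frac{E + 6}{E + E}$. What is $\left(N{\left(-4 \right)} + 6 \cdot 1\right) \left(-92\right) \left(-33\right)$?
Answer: $2277$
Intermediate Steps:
$N{\left(E \right)} = -5 + \frac{6 + E}{2 E}$ ($N{\left(E \right)} = -5 + \frac{E + 6}{E + E} = -5 + \frac{6 + E}{2 E}$)
$\left(N{\left(-4 \right)} + 6 \cdot 1\right) \left(-92\right) \left(-33\right) = \left(\left(- \frac{9}{2} + \frac{3}{-4}\right) + 6 \cdot 1\right) \left(-92\right) \left(-33\right) = \left(\left(- \frac{9}{2} + 3 \left(- \frac{1}{4}\right)\right) + 6\right) \left(-92\right) \left(-33\right) = \left(\left(- \frac{9}{2} - \frac{3}{4}\right) + 6\right) \left(-92\right) \left(-33\right) = \left(- \frac{21}{4} + 6\right) \left(-92\right) \left(-33\right) = \frac{3}{4} \left(-92\right) \left(-33\right) = \left(-69\right) \left(-33\right) = 2277$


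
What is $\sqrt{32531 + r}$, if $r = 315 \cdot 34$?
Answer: $\sqrt{43241} \approx 207.94$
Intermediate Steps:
$r = 10710$
$\sqrt{32531 + r} = \sqrt{32531 + 10710} = \sqrt{43241}$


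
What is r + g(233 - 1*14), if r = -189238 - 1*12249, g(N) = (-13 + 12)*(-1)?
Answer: -201486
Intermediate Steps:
g(N) = 1 (g(N) = -1*(-1) = 1)
r = -201487 (r = -189238 - 12249 = -201487)
r + g(233 - 1*14) = -201487 + 1 = -201486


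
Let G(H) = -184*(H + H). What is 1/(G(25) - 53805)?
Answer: -1/63005 ≈ -1.5872e-5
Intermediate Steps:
G(H) = -368*H
1/(G(25) - 53805) = 1/(-368*25 - 53805) = 1/(-9200 - 53805) = 1/(-63005) = -1/63005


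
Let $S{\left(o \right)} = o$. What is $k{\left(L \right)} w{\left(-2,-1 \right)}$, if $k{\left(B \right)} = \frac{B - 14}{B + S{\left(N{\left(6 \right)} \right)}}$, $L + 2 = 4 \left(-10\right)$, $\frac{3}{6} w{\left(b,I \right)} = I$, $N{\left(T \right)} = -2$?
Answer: $- \frac{28}{11} \approx -2.5455$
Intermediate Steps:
$w{\left(b,I \right)} = 2 I$
$L = -42$ ($L = -2 + 4 \left(-10\right) = -2 - 40 = -42$)
$k{\left(B \right)} = \frac{-14 + B}{-2 + B}$ ($k{\left(B \right)} = \frac{B - 14}{B - 2} = \frac{-14 + B}{-2 + B}$)
$k{\left(L \right)} w{\left(-2,-1 \right)} = \frac{-14 - 42}{-2 - 42} \cdot 2 \left(-1\right) = \frac{1}{-44} \left(-56\right) \left(-2\right) = \left(- \frac{1}{44}\right) \left(-56\right) \left(-2\right) = \frac{14}{11} \left(-2\right) = - \frac{28}{11}$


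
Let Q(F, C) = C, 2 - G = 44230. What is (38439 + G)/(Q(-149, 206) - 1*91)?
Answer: -5789/115 ≈ -50.339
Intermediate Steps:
G = -44228 (G = 2 - 1*44230 = 2 - 44230 = -44228)
(38439 + G)/(Q(-149, 206) - 1*91) = (38439 - 44228)/(206 - 1*91) = -5789/(206 - 91) = -5789/115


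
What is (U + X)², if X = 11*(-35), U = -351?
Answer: 541696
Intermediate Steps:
X = -385
(U + X)² = (-351 - 385)² = (-736)² = 541696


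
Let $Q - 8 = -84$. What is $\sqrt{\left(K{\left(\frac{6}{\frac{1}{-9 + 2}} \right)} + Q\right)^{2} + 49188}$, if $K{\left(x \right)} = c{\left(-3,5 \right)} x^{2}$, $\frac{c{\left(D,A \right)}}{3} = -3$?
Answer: $2 \sqrt{63628873} \approx 15954.0$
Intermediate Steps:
$c{\left(D,A \right)} = -9$ ($c{\left(D,A \right)} = 3 \left(-3\right) = -9$)
$Q = -76$ ($Q = 8 - 84 = -76$)
$K{\left(x \right)} = - 9 x^{2}$
$\sqrt{\left(K{\left(\frac{6}{\frac{1}{-9 + 2}} \right)} + Q\right)^{2} + 49188} = \sqrt{\left(- 9 \left(\frac{6}{\frac{1}{-9 + 2}}\right)^{2} - 76\right)^{2} + 49188} = \sqrt{\left(- 9 \left(\frac{6}{\frac{1}{-7}}\right)^{2} - 76\right)^{2} + 49188} = \sqrt{\left(- 9 \left(\frac{6}{- \frac{1}{7}}\right)^{2} - 76\right)^{2} + 49188} = \sqrt{\left(- 9 \left(6 \left(-7\right)\right)^{2} - 76\right)^{2} + 49188} = \sqrt{\left(- 9 \left(-42\right)^{2} - 76\right)^{2} + 49188} = \sqrt{\left(\left(-9\right) 1764 - 76\right)^{2} + 49188} = \sqrt{\left(-15876 - 76\right)^{2} + 49188} = \sqrt{\left(-15952\right)^{2} + 49188} = \sqrt{254466304 + 49188} = \sqrt{254515492} = 2 \sqrt{63628873}$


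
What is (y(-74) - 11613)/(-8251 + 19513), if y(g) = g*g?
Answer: -6137/11262 ≈ -0.54493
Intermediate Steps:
y(g) = g²
(y(-74) - 11613)/(-8251 + 19513) = ((-74)² - 11613)/(-8251 + 19513) = (5476 - 11613)/11262 = -6137*1/11262 = -6137/11262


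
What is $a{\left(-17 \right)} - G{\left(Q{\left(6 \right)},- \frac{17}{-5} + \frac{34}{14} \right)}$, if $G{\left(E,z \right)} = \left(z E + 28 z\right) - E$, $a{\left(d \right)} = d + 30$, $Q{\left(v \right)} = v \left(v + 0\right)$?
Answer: $- \frac{11341}{35} \approx -324.03$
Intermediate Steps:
$Q{\left(v \right)} = v^{2}$ ($Q{\left(v \right)} = v v = v^{2}$)
$a{\left(d \right)} = 30 + d$
$G{\left(E,z \right)} = - E + 28 z + E z$ ($G{\left(E,z \right)} = \left(E z + 28 z\right) - E = \left(28 z + E z\right) - E = - E + 28 z + E z$)
$a{\left(-17 \right)} - G{\left(Q{\left(6 \right)},- \frac{17}{-5} + \frac{34}{14} \right)} = \left(30 - 17\right) - \left(- 6^{2} + 28 \left(- \frac{17}{-5} + \frac{34}{14}\right) + 6^{2} \left(- \frac{17}{-5} + \frac{34}{14}\right)\right) = 13 - \left(\left(-1\right) 36 + 28 \left(\left(-17\right) \left(- \frac{1}{5}\right) + 34 \cdot \frac{1}{14}\right) + 36 \left(\left(-17\right) \left(- \frac{1}{5}\right) + 34 \cdot \frac{1}{14}\right)\right) = 13 - \left(-36 + 28 \left(\frac{17}{5} + \frac{17}{7}\right) + 36 \left(\frac{17}{5} + \frac{17}{7}\right)\right) = 13 - \left(-36 + 28 \cdot \frac{204}{35} + 36 \cdot \frac{204}{35}\right) = 13 - \left(-36 + \frac{816}{5} + \frac{7344}{35}\right) = 13 - \frac{11796}{35} = - \frac{11341}{35}$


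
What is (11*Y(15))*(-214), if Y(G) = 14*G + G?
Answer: -529650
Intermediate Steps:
Y(G) = 15*G
(11*Y(15))*(-214) = (11*(15*15))*(-214) = (11*225)*(-214) = 2475*(-214) = -529650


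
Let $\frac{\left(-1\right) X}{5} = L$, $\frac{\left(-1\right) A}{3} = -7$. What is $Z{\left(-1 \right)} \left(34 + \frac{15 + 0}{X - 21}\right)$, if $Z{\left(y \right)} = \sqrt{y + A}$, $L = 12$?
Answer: $\frac{1826 \sqrt{5}}{27} \approx 151.22$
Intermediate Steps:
$A = 21$ ($A = \left(-3\right) \left(-7\right) = 21$)
$X = -60$ ($X = \left(-5\right) 12 = -60$)
$Z{\left(y \right)} = \sqrt{21 + y}$ ($Z{\left(y \right)} = \sqrt{y + 21} = \sqrt{21 + y}$)
$Z{\left(-1 \right)} \left(34 + \frac{15 + 0}{X - 21}\right) = \sqrt{21 - 1} \left(34 + \frac{15 + 0}{-60 - 21}\right) = \sqrt{20} \left(34 + \frac{15}{-81}\right) = 2 \sqrt{5} \left(34 + 15 \left(- \frac{1}{81}\right)\right) = 2 \sqrt{5} \left(34 - \frac{5}{27}\right) = 2 \sqrt{5} \cdot \frac{913}{27} = \frac{1826 \sqrt{5}}{27}$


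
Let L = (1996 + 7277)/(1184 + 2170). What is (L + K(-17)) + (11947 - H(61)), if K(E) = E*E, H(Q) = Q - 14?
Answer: 13630393/1118 ≈ 12192.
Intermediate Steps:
H(Q) = -14 + Q
K(E) = E²
L = 3091/1118 (L = 9273/3354 = 9273*(1/3354) = 3091/1118 ≈ 2.7648)
(L + K(-17)) + (11947 - H(61)) = (3091/1118 + (-17)²) + (11947 - (-14 + 61)) = (3091/1118 + 289) + (11947 - 1*47) = 326193/1118 + (11947 - 47) = 326193/1118 + 11900 = 13630393/1118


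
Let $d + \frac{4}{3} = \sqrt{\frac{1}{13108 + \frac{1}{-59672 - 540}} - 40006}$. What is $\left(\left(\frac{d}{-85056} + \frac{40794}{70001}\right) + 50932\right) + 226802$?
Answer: $\frac{1240224832568177}{4465503792} - \frac{i \sqrt{24920921663562004140410}}{67131204573120} \approx 2.7773 \cdot 10^{5} - 0.0023516 i$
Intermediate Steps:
$d = - \frac{4}{3} + \frac{i \sqrt{24920921663562004140410}}{789258895}$ ($d = - \frac{4}{3} + \sqrt{\frac{1}{13108 + \frac{1}{-59672 - 540}} - 40006} = - \frac{4}{3} + \sqrt{\frac{1}{13108 + \frac{1}{-60212}} - 40006} = - \frac{4}{3} + \sqrt{\frac{1}{13108 - \frac{1}{60212}} - 40006} = - \frac{4}{3} + \sqrt{\frac{1}{\frac{789258895}{60212}} - 40006} = - \frac{4}{3} + \sqrt{\frac{60212}{789258895} - 40006} = - \frac{4}{3} + \sqrt{- \frac{31575091293158}{789258895}} = - \frac{4}{3} + \frac{i \sqrt{24920921663562004140410}}{789258895} \approx -1.3333 + 200.01 i$)
$\left(\left(\frac{d}{-85056} + \frac{40794}{70001}\right) + 50932\right) + 226802 = \left(\left(\frac{- \frac{4}{3} + \frac{i \sqrt{24920921663562004140410}}{789258895}}{-85056} + \frac{40794}{70001}\right) + 50932\right) + 226802 = \left(\left(\left(- \frac{4}{3} + \frac{i \sqrt{24920921663562004140410}}{789258895}\right) \left(- \frac{1}{85056}\right) + 40794 \cdot \frac{1}{70001}\right) + 50932\right) + 226802 = \left(\left(\left(\frac{1}{63792} - \frac{i \sqrt{24920921663562004140410}}{67131204573120}\right) + \frac{40794}{70001}\right) + 50932\right) + 226802 = \left(\left(\frac{2602400849}{4465503792} - \frac{i \sqrt{24920921663562004140410}}{67131204573120}\right) + 50932\right) + 226802 = \left(\frac{227439641534993}{4465503792} - \frac{i \sqrt{24920921663562004140410}}{67131204573120}\right) + 226802 = \frac{1240224832568177}{4465503792} - \frac{i \sqrt{24920921663562004140410}}{67131204573120}$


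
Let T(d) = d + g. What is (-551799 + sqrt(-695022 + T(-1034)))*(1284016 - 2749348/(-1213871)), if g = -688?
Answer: -860051874337175916/1213871 + 9351795211704*I*sqrt(19354)/1213871 ≈ -7.0852e+11 + 1.0718e+9*I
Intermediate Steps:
T(d) = -688 + d (T(d) = d - 688 = -688 + d)
(-551799 + sqrt(-695022 + T(-1034)))*(1284016 - 2749348/(-1213871)) = (-551799 + sqrt(-695022 + (-688 - 1034)))*(1284016 - 2749348/(-1213871)) = (-551799 + sqrt(-695022 - 1722))*(1284016 - 2749348*(-1/1213871)) = (-551799 + sqrt(-696744))*(1284016 + 2749348/1213871) = (-551799 + 6*I*sqrt(19354))*(1558632535284/1213871) = -860051874337175916/1213871 + 9351795211704*I*sqrt(19354)/1213871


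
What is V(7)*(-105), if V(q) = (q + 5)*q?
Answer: -8820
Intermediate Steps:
V(q) = q*(5 + q) (V(q) = (5 + q)*q = q*(5 + q))
V(7)*(-105) = (7*(5 + 7))*(-105) = (7*12)*(-105) = 84*(-105) = -8820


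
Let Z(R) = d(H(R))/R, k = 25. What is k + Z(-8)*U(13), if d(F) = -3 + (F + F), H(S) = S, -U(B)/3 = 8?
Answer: -32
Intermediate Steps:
U(B) = -24 (U(B) = -3*8 = -24)
d(F) = -3 + 2*F
Z(R) = (-3 + 2*R)/R
k + Z(-8)*U(13) = 25 + (2 - 3/(-8))*(-24) = 25 + (2 - 3*(-1/8))*(-24) = 25 + (2 + 3/8)*(-24) = 25 + (19/8)*(-24) = 25 - 57 = -32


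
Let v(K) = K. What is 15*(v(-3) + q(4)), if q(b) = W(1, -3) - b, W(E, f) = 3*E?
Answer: -60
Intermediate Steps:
q(b) = 3 - b (q(b) = 3*1 - b = 3 - b)
15*(v(-3) + q(4)) = 15*(-3 + (3 - 1*4)) = 15*(-3 + (3 - 4)) = 15*(-3 - 1) = 15*(-4) = -60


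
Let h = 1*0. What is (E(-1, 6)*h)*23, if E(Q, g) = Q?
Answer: 0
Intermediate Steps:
h = 0
(E(-1, 6)*h)*23 = -1*0*23 = 0*23 = 0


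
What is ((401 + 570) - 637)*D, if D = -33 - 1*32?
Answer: -21710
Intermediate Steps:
D = -65 (D = -33 - 32 = -65)
((401 + 570) - 637)*D = ((401 + 570) - 637)*(-65) = (971 - 637)*(-65) = 334*(-65) = -21710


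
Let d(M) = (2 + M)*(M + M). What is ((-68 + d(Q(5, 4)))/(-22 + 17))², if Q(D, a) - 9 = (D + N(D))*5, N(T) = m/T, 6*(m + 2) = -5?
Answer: 1295208121/8100 ≈ 1.5990e+5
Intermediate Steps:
m = -17/6 (m = -2 + (⅙)*(-5) = -2 - ⅚ = -17/6 ≈ -2.8333)
N(T) = -17/(6*T)
Q(D, a) = 9 + 5*D - 85/(6*D) (Q(D, a) = 9 + (D - 17/(6*D))*5 = 9 + (5*D - 85/(6*D)) = 9 + 5*D - 85/(6*D))
d(M) = 2*M*(2 + M) (d(M) = (2 + M)*(2*M) = 2*M*(2 + M))
((-68 + d(Q(5, 4)))/(-22 + 17))² = ((-68 + 2*(9 + 5*5 - 85/6/5)*(2 + (9 + 5*5 - 85/6/5)))/(-22 + 17))² = ((-68 + 2*(9 + 25 - 85/6*⅕)*(2 + (9 + 25 - 85/6*⅕)))/(-5))² = ((-68 + 2*(9 + 25 - 17/6)*(2 + (9 + 25 - 17/6)))*(-⅕))² = ((-68 + 2*(187/6)*(2 + 187/6))*(-⅕))² = ((-68 + 2*(187/6)*(199/6))*(-⅕))² = ((-68 + 37213/18)*(-⅕))² = ((35989/18)*(-⅕))² = (-35989/90)² = 1295208121/8100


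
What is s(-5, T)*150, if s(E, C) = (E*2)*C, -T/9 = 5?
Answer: 67500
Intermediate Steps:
T = -45 (T = -9*5 = -45)
s(E, C) = 2*C*E (s(E, C) = (2*E)*C = 2*C*E)
s(-5, T)*150 = (2*(-45)*(-5))*150 = 450*150 = 67500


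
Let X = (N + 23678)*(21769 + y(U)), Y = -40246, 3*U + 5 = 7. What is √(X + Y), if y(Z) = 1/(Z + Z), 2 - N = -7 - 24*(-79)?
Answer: √1897377505/2 ≈ 21779.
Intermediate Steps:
N = -1887 (N = 2 - (-7 - 24*(-79)) = 2 - (-7 + 1896) = 2 - 1*1889 = 2 - 1889 = -1887)
U = ⅔ (U = -5/3 + (⅓)*7 = -5/3 + 7/3 = ⅔ ≈ 0.66667)
y(Z) = 1/(2*Z)
X = 1897538489/4 (X = (-1887 + 23678)*(21769 + 1/(2*(⅔))) = 21791*(21769 + (½)*(3/2)) = 21791*(21769 + ¾) = 21791*(87079/4) = 1897538489/4 ≈ 4.7438e+8)
√(X + Y) = √(1897538489/4 - 40246) = √(1897377505/4) = √1897377505/2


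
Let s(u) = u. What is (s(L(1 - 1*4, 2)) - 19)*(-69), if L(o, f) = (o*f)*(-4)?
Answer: -345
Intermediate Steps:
L(o, f) = -4*f*o (L(o, f) = (f*o)*(-4) = -4*f*o)
(s(L(1 - 1*4, 2)) - 19)*(-69) = (-4*2*(1 - 1*4) - 19)*(-69) = (-4*2*(1 - 4) - 19)*(-69) = (-4*2*(-3) - 19)*(-69) = (24 - 19)*(-69) = 5*(-69) = -345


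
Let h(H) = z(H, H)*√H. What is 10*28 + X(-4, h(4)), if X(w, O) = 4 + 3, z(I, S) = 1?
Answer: 287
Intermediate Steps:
h(H) = √H (h(H) = 1*√H = √H)
X(w, O) = 7
10*28 + X(-4, h(4)) = 10*28 + 7 = 280 + 7 = 287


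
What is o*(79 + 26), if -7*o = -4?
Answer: 60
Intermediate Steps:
o = 4/7 (o = -1/7*(-4) = 4/7 ≈ 0.57143)
o*(79 + 26) = 4*(79 + 26)/7 = (4/7)*105 = 60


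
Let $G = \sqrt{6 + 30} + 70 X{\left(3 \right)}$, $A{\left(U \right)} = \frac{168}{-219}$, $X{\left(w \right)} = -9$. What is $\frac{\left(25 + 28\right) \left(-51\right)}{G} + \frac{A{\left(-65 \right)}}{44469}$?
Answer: $\frac{2924847889}{675217296} \approx 4.3317$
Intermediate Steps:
$A{\left(U \right)} = - \frac{56}{73}$ ($A{\left(U \right)} = 168 \left(- \frac{1}{219}\right) = - \frac{56}{73}$)
$G = -624$ ($G = \sqrt{6 + 30} + 70 \left(-9\right) = \sqrt{36} - 630 = 6 - 630 = -624$)
$\frac{\left(25 + 28\right) \left(-51\right)}{G} + \frac{A{\left(-65 \right)}}{44469} = \frac{\left(25 + 28\right) \left(-51\right)}{-624} - \frac{56}{73 \cdot 44469} = 53 \left(-51\right) \left(- \frac{1}{624}\right) - \frac{56}{3246237} = \left(-2703\right) \left(- \frac{1}{624}\right) - \frac{56}{3246237} = \frac{901}{208} - \frac{56}{3246237} = \frac{2924847889}{675217296}$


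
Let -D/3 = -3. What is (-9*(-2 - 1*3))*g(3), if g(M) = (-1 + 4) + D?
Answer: 540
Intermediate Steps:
D = 9 (D = -3*(-3) = 9)
g(M) = 12 (g(M) = (-1 + 4) + 9 = 3 + 9 = 12)
(-9*(-2 - 1*3))*g(3) = -9*(-2 - 1*3)*12 = -9*(-2 - 3)*12 = -9*(-5)*12 = 45*12 = 540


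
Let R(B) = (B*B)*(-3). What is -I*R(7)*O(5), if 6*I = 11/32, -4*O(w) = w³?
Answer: -67375/256 ≈ -263.18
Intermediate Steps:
O(w) = -w³/4
I = 11/192 (I = (11/32)/6 = (11*(1/32))/6 = (⅙)*(11/32) = 11/192 ≈ 0.057292)
R(B) = -3*B² (R(B) = B²*(-3) = -3*B²)
-I*R(7)*O(5) = -11*(-3*7²)/192*(-¼*5³) = -11*(-3*49)/192*(-¼*125) = -(11/192)*(-147)*(-125)/4 = -(-539)*(-125)/(64*4) = -1*67375/256 = -67375/256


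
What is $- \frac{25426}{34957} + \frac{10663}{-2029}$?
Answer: $- \frac{424335845}{70927753} \approx -5.9827$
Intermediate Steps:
$- \frac{25426}{34957} + \frac{10663}{-2029} = \left(-25426\right) \frac{1}{34957} + 10663 \left(- \frac{1}{2029}\right) = - \frac{25426}{34957} - \frac{10663}{2029} = - \frac{424335845}{70927753}$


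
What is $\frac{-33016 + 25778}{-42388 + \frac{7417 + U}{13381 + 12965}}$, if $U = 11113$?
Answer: $\frac{13620882}{79766837} \approx 0.17076$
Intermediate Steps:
$\frac{-33016 + 25778}{-42388 + \frac{7417 + U}{13381 + 12965}} = \frac{-33016 + 25778}{-42388 + \frac{7417 + 11113}{13381 + 12965}} = - \frac{7238}{-42388 + \frac{18530}{26346}} = - \frac{7238}{-42388 + 18530 \cdot \frac{1}{26346}} = - \frac{7238}{-42388 + \frac{9265}{13173}} = - \frac{7238}{- \frac{558367859}{13173}} = \left(-7238\right) \left(- \frac{13173}{558367859}\right) = \frac{13620882}{79766837}$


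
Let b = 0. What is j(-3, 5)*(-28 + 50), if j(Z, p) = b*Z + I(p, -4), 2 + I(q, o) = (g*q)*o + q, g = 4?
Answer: -1694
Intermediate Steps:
I(q, o) = -2 + q + 4*o*q (I(q, o) = -2 + ((4*q)*o + q) = -2 + (4*o*q + q) = -2 + (q + 4*o*q) = -2 + q + 4*o*q)
j(Z, p) = -2 - 15*p (j(Z, p) = 0*Z + (-2 + p + 4*(-4)*p) = 0 + (-2 + p - 16*p) = 0 + (-2 - 15*p) = -2 - 15*p)
j(-3, 5)*(-28 + 50) = (-2 - 15*5)*(-28 + 50) = (-2 - 75)*22 = -77*22 = -1694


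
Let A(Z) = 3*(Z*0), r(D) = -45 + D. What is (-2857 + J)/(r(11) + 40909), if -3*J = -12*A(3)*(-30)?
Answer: -2857/40875 ≈ -0.069896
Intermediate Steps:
A(Z) = 0 (A(Z) = 3*0 = 0)
J = 0 (J = -(-12*0)*(-30)/3 = -0*(-30) = -1/3*0 = 0)
(-2857 + J)/(r(11) + 40909) = (-2857 + 0)/((-45 + 11) + 40909) = -2857/(-34 + 40909) = -2857/40875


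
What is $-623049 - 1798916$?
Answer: $-2421965$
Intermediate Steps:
$-623049 - 1798916 = -2421965$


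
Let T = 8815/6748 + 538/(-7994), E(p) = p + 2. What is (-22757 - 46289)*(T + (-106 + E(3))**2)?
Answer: -193872925668273/275222 ≈ -7.0442e+8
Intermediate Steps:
E(p) = 2 + p
T = 682007/550444 (T = 8815*(1/6748) + 538*(-1/7994) = 8815/6748 - 269/3997 = 682007/550444 ≈ 1.2390)
(-22757 - 46289)*(T + (-106 + E(3))**2) = (-22757 - 46289)*(682007/550444 + (-106 + (2 + 3))**2) = -69046*(682007/550444 + (-106 + 5)**2) = -69046*(682007/550444 + (-101)**2) = -69046*(682007/550444 + 10201) = -69046*5615761251/550444 = -193872925668273/275222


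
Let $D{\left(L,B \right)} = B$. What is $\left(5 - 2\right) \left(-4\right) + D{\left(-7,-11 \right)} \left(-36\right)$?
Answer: $384$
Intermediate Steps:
$\left(5 - 2\right) \left(-4\right) + D{\left(-7,-11 \right)} \left(-36\right) = \left(5 - 2\right) \left(-4\right) - -396 = 3 \left(-4\right) + 396 = -12 + 396 = 384$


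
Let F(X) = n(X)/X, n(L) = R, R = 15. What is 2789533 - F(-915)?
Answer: 170161514/61 ≈ 2.7895e+6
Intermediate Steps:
n(L) = 15
F(X) = 15/X
2789533 - F(-915) = 2789533 - 15/(-915) = 2789533 - 15*(-1)/915 = 2789533 - 1*(-1/61) = 2789533 + 1/61 = 170161514/61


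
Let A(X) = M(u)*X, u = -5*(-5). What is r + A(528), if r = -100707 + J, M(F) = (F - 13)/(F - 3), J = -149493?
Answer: -249912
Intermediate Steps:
u = 25
M(F) = (-13 + F)/(-3 + F)
r = -250200 (r = -100707 - 149493 = -250200)
A(X) = 6*X/11 (A(X) = ((-13 + 25)/(-3 + 25))*X = (12/22)*X = ((1/22)*12)*X = 6*X/11)
r + A(528) = -250200 + (6/11)*528 = -250200 + 288 = -249912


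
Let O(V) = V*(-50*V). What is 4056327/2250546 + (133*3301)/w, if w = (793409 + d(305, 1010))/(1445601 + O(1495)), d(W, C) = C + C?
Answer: -36329677785795570133/596716518078 ≈ -6.0883e+7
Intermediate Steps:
O(V) = -50*V²
d(W, C) = 2*C
w = -795429/110305649 (w = (793409 + 2*1010)/(1445601 - 50*1495²) = (793409 + 2020)/(1445601 - 50*2235025) = 795429/(1445601 - 111751250) = 795429/(-110305649) = 795429*(-1/110305649) = -795429/110305649 ≈ -0.0072111)
4056327/2250546 + (133*3301)/w = 4056327/2250546 + (133*3301)/(-795429/110305649) = 4056327*(1/2250546) + 439033*(-110305649/795429) = 1352109/750182 - 48427819997417/795429 = -36329677785795570133/596716518078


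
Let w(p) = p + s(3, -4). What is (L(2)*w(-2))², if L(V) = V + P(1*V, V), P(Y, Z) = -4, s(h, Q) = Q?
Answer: 144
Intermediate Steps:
L(V) = -4 + V (L(V) = V - 4 = -4 + V)
w(p) = -4 + p (w(p) = p - 4 = -4 + p)
(L(2)*w(-2))² = ((-4 + 2)*(-4 - 2))² = (-2*(-6))² = 12² = 144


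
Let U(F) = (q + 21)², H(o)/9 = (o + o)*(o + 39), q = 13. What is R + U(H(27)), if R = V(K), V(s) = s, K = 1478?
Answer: 2634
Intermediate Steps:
H(o) = 18*o*(39 + o) (H(o) = 9*((o + o)*(o + 39)) = 9*((2*o)*(39 + o)) = 9*(2*o*(39 + o)) = 18*o*(39 + o))
U(F) = 1156 (U(F) = (13 + 21)² = 34² = 1156)
R = 1478
R + U(H(27)) = 1478 + 1156 = 2634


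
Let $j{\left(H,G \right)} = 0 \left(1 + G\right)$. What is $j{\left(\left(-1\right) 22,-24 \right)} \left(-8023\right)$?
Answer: $0$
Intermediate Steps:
$j{\left(H,G \right)} = 0$
$j{\left(\left(-1\right) 22,-24 \right)} \left(-8023\right) = 0 \left(-8023\right) = 0$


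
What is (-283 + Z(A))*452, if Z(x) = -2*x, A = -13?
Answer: -116164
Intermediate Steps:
(-283 + Z(A))*452 = (-283 - 2*(-13))*452 = (-283 + 26)*452 = -257*452 = -116164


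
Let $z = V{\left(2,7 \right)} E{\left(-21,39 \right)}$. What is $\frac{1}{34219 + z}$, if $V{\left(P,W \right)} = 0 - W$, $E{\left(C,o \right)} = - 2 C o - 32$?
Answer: $\frac{1}{22977} \approx 4.3522 \cdot 10^{-5}$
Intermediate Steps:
$E{\left(C,o \right)} = -32 - 2 C o$ ($E{\left(C,o \right)} = - 2 C o - 32 = -32 - 2 C o$)
$V{\left(P,W \right)} = - W$
$z = -11242$ ($z = \left(-1\right) 7 \left(-32 - \left(-42\right) 39\right) = - 7 \left(-32 + 1638\right) = \left(-7\right) 1606 = -11242$)
$\frac{1}{34219 + z} = \frac{1}{34219 - 11242} = \frac{1}{22977}$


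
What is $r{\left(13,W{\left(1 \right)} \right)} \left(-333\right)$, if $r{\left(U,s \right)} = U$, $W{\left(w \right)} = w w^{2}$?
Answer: $-4329$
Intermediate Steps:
$W{\left(w \right)} = w^{3}$
$r{\left(13,W{\left(1 \right)} \right)} \left(-333\right) = 13 \left(-333\right) = -4329$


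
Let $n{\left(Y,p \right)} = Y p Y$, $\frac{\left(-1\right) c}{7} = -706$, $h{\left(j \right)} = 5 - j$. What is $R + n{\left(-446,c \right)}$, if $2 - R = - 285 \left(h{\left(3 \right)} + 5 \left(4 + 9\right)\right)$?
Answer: $983061969$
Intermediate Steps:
$c = 4942$ ($c = \left(-7\right) \left(-706\right) = 4942$)
$n{\left(Y,p \right)} = p Y^{2}$
$R = 19097$ ($R = 2 - - 285 \left(\left(5 - 3\right) + 5 \left(4 + 9\right)\right) = 2 - - 285 \left(\left(5 - 3\right) + 5 \cdot 13\right) = 2 - - 285 \left(2 + 65\right) = 2 - \left(-285\right) 67 = 2 - -19095 = 2 + 19095 = 19097$)
$R + n{\left(-446,c \right)} = 19097 + 4942 \left(-446\right)^{2} = 19097 + 4942 \cdot 198916 = 19097 + 983042872 = 983061969$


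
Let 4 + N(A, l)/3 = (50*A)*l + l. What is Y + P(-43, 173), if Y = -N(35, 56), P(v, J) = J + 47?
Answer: -293936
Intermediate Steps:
N(A, l) = -12 + 3*l + 150*A*l (N(A, l) = -12 + 3*((50*A)*l + l) = -12 + 3*(50*A*l + l) = -12 + 3*(l + 50*A*l) = -12 + (3*l + 150*A*l) = -12 + 3*l + 150*A*l)
P(v, J) = 47 + J
Y = -294156 (Y = -(-12 + 3*56 + 150*35*56) = -(-12 + 168 + 294000) = -1*294156 = -294156)
Y + P(-43, 173) = -294156 + (47 + 173) = -294156 + 220 = -293936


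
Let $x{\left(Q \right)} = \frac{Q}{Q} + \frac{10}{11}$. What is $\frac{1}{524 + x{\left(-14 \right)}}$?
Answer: $\frac{11}{5785} \approx 0.0019015$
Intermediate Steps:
$x{\left(Q \right)} = \frac{21}{11}$ ($x{\left(Q \right)} = 1 + 10 \cdot \frac{1}{11} = 1 + \frac{10}{11} = \frac{21}{11}$)
$\frac{1}{524 + x{\left(-14 \right)}} = \frac{1}{524 + \frac{21}{11}} = \frac{1}{\frac{5785}{11}} = \frac{11}{5785}$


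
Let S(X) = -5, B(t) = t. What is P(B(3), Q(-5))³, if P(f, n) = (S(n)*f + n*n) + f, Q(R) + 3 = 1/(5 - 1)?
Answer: -357911/4096 ≈ -87.381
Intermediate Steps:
Q(R) = -11/4 (Q(R) = -3 + 1/(5 - 1) = -3 + 1/4 = -3 + ¼ = -11/4)
P(f, n) = n² - 4*f (P(f, n) = (-5*f + n*n) + f = (-5*f + n²) + f = (n² - 5*f) + f = n² - 4*f)
P(B(3), Q(-5))³ = ((-11/4)² - 4*3)³ = (121/16 - 12)³ = (-71/16)³ = -357911/4096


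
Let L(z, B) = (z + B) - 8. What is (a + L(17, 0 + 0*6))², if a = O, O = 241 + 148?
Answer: 158404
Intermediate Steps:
L(z, B) = -8 + B + z (L(z, B) = (B + z) - 8 = -8 + B + z)
O = 389
a = 389
(a + L(17, 0 + 0*6))² = (389 + (-8 + (0 + 0*6) + 17))² = (389 + (-8 + (0 + 0) + 17))² = (389 + (-8 + 0 + 17))² = (389 + 9)² = 398² = 158404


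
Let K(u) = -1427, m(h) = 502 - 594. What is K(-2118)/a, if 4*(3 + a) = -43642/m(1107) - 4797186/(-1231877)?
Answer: -323451480136/26421462469 ≈ -12.242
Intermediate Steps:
m(h) = -92
a = 26421462469/226665368 (a = -3 + (-43642/(-92) - 4797186/(-1231877))/4 = -3 + (-43642*(-1/92) - 4797186*(-1/1231877))/4 = -3 + (21821/46 + 4797186/1231877)/4 = -3 + (¼)*(27101458573/56666342) = -3 + 27101458573/226665368 = 26421462469/226665368 ≈ 116.57)
K(-2118)/a = -1427/26421462469/226665368 = -1427*226665368/26421462469 = -323451480136/26421462469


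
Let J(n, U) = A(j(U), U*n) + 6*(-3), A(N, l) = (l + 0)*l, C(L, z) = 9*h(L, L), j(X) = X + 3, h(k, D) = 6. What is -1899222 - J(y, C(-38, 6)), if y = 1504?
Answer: -6597937860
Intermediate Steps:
j(X) = 3 + X
C(L, z) = 54 (C(L, z) = 9*6 = 54)
A(N, l) = l**2 (A(N, l) = l*l = l**2)
J(n, U) = -18 + U**2*n**2 (J(n, U) = (U*n)**2 + 6*(-3) = U**2*n**2 - 18 = -18 + U**2*n**2)
-1899222 - J(y, C(-38, 6)) = -1899222 - (-18 + 54**2*1504**2) = -1899222 - (-18 + 2916*2262016) = -1899222 - (-18 + 6596038656) = -1899222 - 1*6596038638 = -1899222 - 6596038638 = -6597937860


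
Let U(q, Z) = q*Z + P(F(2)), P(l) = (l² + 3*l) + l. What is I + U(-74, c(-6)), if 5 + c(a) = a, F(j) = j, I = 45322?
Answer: 46148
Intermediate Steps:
c(a) = -5 + a
P(l) = l² + 4*l
U(q, Z) = 12 + Z*q (U(q, Z) = q*Z + 2*(4 + 2) = Z*q + 2*6 = Z*q + 12 = 12 + Z*q)
I + U(-74, c(-6)) = 45322 + (12 + (-5 - 6)*(-74)) = 45322 + (12 - 11*(-74)) = 45322 + (12 + 814) = 45322 + 826 = 46148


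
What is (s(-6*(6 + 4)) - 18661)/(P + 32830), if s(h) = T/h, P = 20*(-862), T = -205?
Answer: -223891/187080 ≈ -1.1968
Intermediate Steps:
P = -17240
s(h) = -205/h
(s(-6*(6 + 4)) - 18661)/(P + 32830) = (-205*(-1/(6*(6 + 4))) - 18661)/(-17240 + 32830) = (-205/((-6*10)) - 18661)/15590 = (-205/(-60) - 18661)*(1/15590) = (-205*(-1/60) - 18661)*(1/15590) = (41/12 - 18661)*(1/15590) = -223891/12*1/15590 = -223891/187080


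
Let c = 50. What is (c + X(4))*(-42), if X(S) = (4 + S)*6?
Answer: -4116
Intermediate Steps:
X(S) = 24 + 6*S
(c + X(4))*(-42) = (50 + (24 + 6*4))*(-42) = (50 + (24 + 24))*(-42) = (50 + 48)*(-42) = 98*(-42) = -4116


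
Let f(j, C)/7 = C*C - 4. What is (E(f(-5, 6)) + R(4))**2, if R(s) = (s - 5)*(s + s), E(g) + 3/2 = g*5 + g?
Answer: 7123561/4 ≈ 1.7809e+6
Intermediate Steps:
f(j, C) = -28 + 7*C**2 (f(j, C) = 7*(C*C - 4) = 7*(C**2 - 4) = 7*(-4 + C**2) = -28 + 7*C**2)
E(g) = -3/2 + 6*g (E(g) = -3/2 + (g*5 + g) = -3/2 + (5*g + g) = -3/2 + 6*g)
R(s) = 2*s*(-5 + s) (R(s) = (-5 + s)*(2*s) = 2*s*(-5 + s))
(E(f(-5, 6)) + R(4))**2 = ((-3/2 + 6*(-28 + 7*6**2)) + 2*4*(-5 + 4))**2 = ((-3/2 + 6*(-28 + 7*36)) + 2*4*(-1))**2 = ((-3/2 + 6*(-28 + 252)) - 8)**2 = ((-3/2 + 6*224) - 8)**2 = ((-3/2 + 1344) - 8)**2 = (2685/2 - 8)**2 = (2669/2)**2 = 7123561/4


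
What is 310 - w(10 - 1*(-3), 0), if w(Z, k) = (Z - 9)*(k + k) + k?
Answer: 310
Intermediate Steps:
w(Z, k) = k + 2*k*(-9 + Z) (w(Z, k) = (-9 + Z)*(2*k) + k = 2*k*(-9 + Z) + k = k + 2*k*(-9 + Z))
310 - w(10 - 1*(-3), 0) = 310 - 0*(-17 + 2*(10 - 1*(-3))) = 310 - 0*(-17 + 2*(10 + 3)) = 310 - 0*(-17 + 2*13) = 310 - 0*(-17 + 26) = 310 - 0*9 = 310 - 1*0 = 310 + 0 = 310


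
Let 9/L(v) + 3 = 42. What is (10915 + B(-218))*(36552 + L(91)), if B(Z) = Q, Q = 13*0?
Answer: 5186578785/13 ≈ 3.9897e+8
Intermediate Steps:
Q = 0
B(Z) = 0
L(v) = 3/13 (L(v) = 9/(-3 + 42) = 9/39 = 9*(1/39) = 3/13)
(10915 + B(-218))*(36552 + L(91)) = (10915 + 0)*(36552 + 3/13) = 10915*(475179/13) = 5186578785/13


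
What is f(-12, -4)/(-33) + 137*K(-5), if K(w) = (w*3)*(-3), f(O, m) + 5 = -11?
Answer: 203461/33 ≈ 6165.5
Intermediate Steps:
f(O, m) = -16 (f(O, m) = -5 - 11 = -16)
K(w) = -9*w (K(w) = (3*w)*(-3) = -9*w)
f(-12, -4)/(-33) + 137*K(-5) = -16/(-33) + 137*(-9*(-5)) = -16*(-1/33) + 137*45 = 16/33 + 6165 = 203461/33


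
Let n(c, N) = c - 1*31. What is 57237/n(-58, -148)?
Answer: -57237/89 ≈ -643.11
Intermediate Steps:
n(c, N) = -31 + c (n(c, N) = c - 31 = -31 + c)
57237/n(-58, -148) = 57237/(-31 - 58) = 57237/(-89) = 57237*(-1/89) = -57237/89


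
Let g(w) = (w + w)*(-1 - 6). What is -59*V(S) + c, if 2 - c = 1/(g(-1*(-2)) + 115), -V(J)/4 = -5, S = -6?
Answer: -102487/87 ≈ -1178.0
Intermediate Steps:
V(J) = 20 (V(J) = -4*(-5) = 20)
g(w) = -14*w (g(w) = (2*w)*(-7) = -14*w)
c = 173/87 (c = 2 - 1/(-(-14)*(-2) + 115) = 2 - 1/(-14*2 + 115) = 2 - 1/(-28 + 115) = 2 - 1/87 = 173/87 ≈ 1.9885)
-59*V(S) + c = -59*20 + 173/87 = -1180 + 173/87 = -102487/87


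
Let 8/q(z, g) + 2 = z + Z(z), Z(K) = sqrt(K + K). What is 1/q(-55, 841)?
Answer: -57/8 + I*sqrt(110)/8 ≈ -7.125 + 1.311*I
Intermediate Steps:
Z(K) = sqrt(2)*sqrt(K) (Z(K) = sqrt(2*K) = sqrt(2)*sqrt(K))
q(z, g) = 8/(-2 + z + sqrt(2)*sqrt(z)) (q(z, g) = 8/(-2 + (z + sqrt(2)*sqrt(z))) = 8/(-2 + z + sqrt(2)*sqrt(z)))
1/q(-55, 841) = 1/(8/(-2 - 55 + sqrt(2)*sqrt(-55))) = 1/(8/(-2 - 55 + sqrt(2)*(I*sqrt(55)))) = 1/(8/(-2 - 55 + I*sqrt(110))) = 1/(8/(-57 + I*sqrt(110))) = -57/8 + I*sqrt(110)/8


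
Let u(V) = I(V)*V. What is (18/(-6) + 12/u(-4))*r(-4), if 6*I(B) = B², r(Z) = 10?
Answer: -165/4 ≈ -41.250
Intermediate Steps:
I(B) = B²/6
u(V) = V³/6 (u(V) = (V²/6)*V = V³/6)
(18/(-6) + 12/u(-4))*r(-4) = (18/(-6) + 12/(((⅙)*(-4)³)))*10 = (18*(-⅙) + 12/(((⅙)*(-64))))*10 = (-3 + 12/(-32/3))*10 = (-3 + 12*(-3/32))*10 = (-3 - 9/8)*10 = -33/8*10 = -165/4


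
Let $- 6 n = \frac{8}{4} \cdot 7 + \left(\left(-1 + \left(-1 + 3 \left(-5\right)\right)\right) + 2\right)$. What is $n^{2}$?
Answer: $\frac{1}{36} \approx 0.027778$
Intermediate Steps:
$n = \frac{1}{6}$ ($n = - \frac{\frac{8}{4} \cdot 7 + \left(\left(-1 + \left(-1 + 3 \left(-5\right)\right)\right) + 2\right)}{6} = - \frac{8 \cdot \frac{1}{4} \cdot 7 + \left(\left(-1 - 16\right) + 2\right)}{6} = - \frac{2 \cdot 7 + \left(\left(-1 - 16\right) + 2\right)}{6} = - \frac{14 + \left(-17 + 2\right)}{6} = - \frac{14 - 15}{6} = \left(- \frac{1}{6}\right) \left(-1\right) = \frac{1}{6} \approx 0.16667$)
$n^{2} = \left(\frac{1}{6}\right)^{2} = \frac{1}{36}$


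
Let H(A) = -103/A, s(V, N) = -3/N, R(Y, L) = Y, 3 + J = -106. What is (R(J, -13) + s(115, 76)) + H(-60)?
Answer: -30587/285 ≈ -107.32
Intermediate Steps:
J = -109 (J = -3 - 106 = -109)
(R(J, -13) + s(115, 76)) + H(-60) = (-109 - 3/76) - 103/(-60) = (-109 - 3*1/76) - 103*(-1/60) = (-109 - 3/76) + 103/60 = -8287/76 + 103/60 = -30587/285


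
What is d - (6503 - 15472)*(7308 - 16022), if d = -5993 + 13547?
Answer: -78148312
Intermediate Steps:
d = 7554
d - (6503 - 15472)*(7308 - 16022) = 7554 - (6503 - 15472)*(7308 - 16022) = 7554 - (-8969)*(-8714) = 7554 - 1*78155866 = 7554 - 78155866 = -78148312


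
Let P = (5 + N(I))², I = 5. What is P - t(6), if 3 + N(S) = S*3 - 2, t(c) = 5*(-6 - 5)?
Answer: 280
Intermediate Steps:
t(c) = -55 (t(c) = 5*(-11) = -55)
N(S) = -5 + 3*S (N(S) = -3 + (S*3 - 2) = -3 + (3*S - 2) = -3 + (-2 + 3*S) = -5 + 3*S)
P = 225 (P = (5 + (-5 + 3*5))² = (5 + (-5 + 15))² = (5 + 10)² = 15² = 225)
P - t(6) = 225 - 1*(-55) = 225 + 55 = 280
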